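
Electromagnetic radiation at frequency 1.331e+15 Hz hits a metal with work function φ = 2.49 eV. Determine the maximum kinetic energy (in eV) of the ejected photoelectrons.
3.0146 eV

Using Einstein's photoelectric equation: KE_max = hf - φ

First, calculate the photon energy:
E_photon = hf = (6.626×10⁻³⁴ J·s)(1.331e+15 Hz)
E_photon = 5.5046 eV

Then, the maximum kinetic energy:
KE_max = E_photon - φ = 5.5046 eV - 2.49 eV = 3.0146 eV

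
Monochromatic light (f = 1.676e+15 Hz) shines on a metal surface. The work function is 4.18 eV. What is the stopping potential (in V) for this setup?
2.7514 V

The stopping potential V_s satisfies: eV_s = KE_max

First, find KE_max using Einstein's equation:
E_photon = hf = (6.626×10⁻³⁴ J·s)(1.676e+15 Hz) = 6.9314 eV
KE_max = E_photon - φ = 6.9314 - 4.18 = 2.7514 eV

Since eV_s = KE_max:
V_s = KE_max/e = 2.7514 V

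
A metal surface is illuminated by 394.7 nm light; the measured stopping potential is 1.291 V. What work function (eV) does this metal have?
1.85 eV

The stopping potential gives the maximum kinetic energy: KE_max = eV_s = 1.291 eV

From Einstein's photoelectric equation: KE_max = hc/λ - φ
Rearranging: φ = hc/λ - KE_max

Calculate photon energy:
E_photon = hc/λ = (6.626×10⁻³⁴ J·s)(3×10⁸ m/s) / (394.7×10⁻⁹ m) = 3.1412 eV

Therefore:
φ = 3.1412 - 1.291 = 1.85 eV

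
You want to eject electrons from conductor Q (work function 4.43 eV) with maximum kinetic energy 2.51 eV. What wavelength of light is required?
178.65 nm

From Einstein's equation: KE_max = hc/λ - φ

Rearranging for λ:
hc/λ = KE_max + φ
λ = hc/(KE_max + φ)

Required photon energy:
E_photon = KE_max + φ = 2.51 + 4.43 = 6.94 eV

Required wavelength:
λ = hc/E_photon = (6.626×10⁻³⁴)(3×10⁸) / (6.94 × 1.602×10⁻¹⁹)
λ = 178.65 nm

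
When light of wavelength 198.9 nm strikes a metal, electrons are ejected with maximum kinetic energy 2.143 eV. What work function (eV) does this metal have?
4.09 eV

From Einstein's photoelectric equation: KE_max = hf - φ = hc/λ - φ

Rearranging for φ:
φ = hc/λ - KE_max

Calculate photon energy:
E_photon = hc/λ = 6.2335 eV

Therefore:
φ = 6.2335 - 2.143 = 4.09 eV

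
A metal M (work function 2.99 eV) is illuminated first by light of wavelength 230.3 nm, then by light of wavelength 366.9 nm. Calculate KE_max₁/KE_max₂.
6.1495

Using Einstein's equation: KE_max = hc/λ - φ

For λ₁ = 230.3 nm:
E₁ = hc/λ₁ = 5.3836 eV
KE₁ = E₁ - φ = 5.3836 - 2.99 = 2.3936 eV

For λ₂ = 366.9 nm:
E₂ = hc/λ₂ = 3.3792 eV
KE₂ = E₂ - φ = 3.3792 - 2.99 = 0.3892 eV

Ratio: KE₁/KE₂ = 2.3936/0.3892 = 6.1495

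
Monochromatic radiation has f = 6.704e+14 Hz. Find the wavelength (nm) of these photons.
447.18 nm

Using the wave equation: c = fλ

Solving for wavelength:
λ = c/f = (3×10⁸ m/s) / (6.704e+14 Hz)
λ = 447.18 nm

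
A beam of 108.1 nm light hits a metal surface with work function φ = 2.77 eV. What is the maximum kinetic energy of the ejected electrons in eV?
8.6994 eV

Using Einstein's photoelectric equation: KE_max = hf - φ = hc/λ - φ

First, calculate the photon energy:
E_photon = hc/λ = (6.626×10⁻³⁴ J·s)(3×10⁸ m/s) / (108.1×10⁻⁹ m)
E_photon = 11.4694 eV

Then, the maximum kinetic energy:
KE_max = E_photon - φ = 11.4694 eV - 2.77 eV = 8.6994 eV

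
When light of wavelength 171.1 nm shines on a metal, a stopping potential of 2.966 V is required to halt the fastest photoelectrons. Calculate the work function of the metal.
4.28 eV

The stopping potential gives the maximum kinetic energy: KE_max = eV_s = 2.966 eV

From Einstein's photoelectric equation: KE_max = hc/λ - φ
Rearranging: φ = hc/λ - KE_max

Calculate photon energy:
E_photon = hc/λ = (6.626×10⁻³⁴ J·s)(3×10⁸ m/s) / (171.1×10⁻⁹ m) = 7.2463 eV

Therefore:
φ = 7.2463 - 2.966 = 4.28 eV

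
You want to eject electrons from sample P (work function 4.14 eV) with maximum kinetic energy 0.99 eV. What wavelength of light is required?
241.68 nm

From Einstein's equation: KE_max = hc/λ - φ

Rearranging for λ:
hc/λ = KE_max + φ
λ = hc/(KE_max + φ)

Required photon energy:
E_photon = KE_max + φ = 0.99 + 4.14 = 5.13 eV

Required wavelength:
λ = hc/E_photon = (6.626×10⁻³⁴)(3×10⁸) / (5.13 × 1.602×10⁻¹⁹)
λ = 241.68 nm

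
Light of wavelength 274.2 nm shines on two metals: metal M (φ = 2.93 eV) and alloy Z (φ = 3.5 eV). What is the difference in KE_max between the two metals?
0.5700 eV

Using KE_max = hc/λ - φ for each metal:

Photon energy: E = hc/λ = 4.5217 eV

For metal M (φ₁ = 2.93 eV):
KE₁ = E - φ₁ = 4.5217 - 2.93 = 1.5917 eV

For alloy Z (φ₂ = 3.5 eV):
KE₂ = E - φ₂ = 4.5217 - 3.5 = 1.0217 eV

Difference:
ΔKE = KE₁ - KE₂ = 1.5917 - 1.0217 = 0.5700 eV

Note: The difference equals the difference in work functions: 3.5 - 2.93 = 0.57 eV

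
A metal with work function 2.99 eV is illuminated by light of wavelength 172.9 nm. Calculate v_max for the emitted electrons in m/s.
1.2127e+06 m/s

First, find the maximum kinetic energy:
E_photon = hc/λ = 7.1709 eV
KE_max = E_photon - φ = 7.1709 - 2.99 = 4.1809 eV

Convert to Joules: KE_max = 4.1809 × 1.602×10⁻¹⁹ J = 6.6985e-19 J

Then use KE = ½mv² to find velocity:
v = √(2·KE/m) = √(2 × 6.6985e-19 J / 9.109e-31 kg)
v = 1.2127e+06 m/s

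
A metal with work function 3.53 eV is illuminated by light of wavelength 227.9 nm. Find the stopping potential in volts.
1.9103 V

The stopping potential V_s satisfies: eV_s = KE_max

First, find KE_max using Einstein's equation:
E_photon = hc/λ = 5.4403 eV
KE_max = E_photon - φ = 5.4403 - 3.53 = 1.9103 eV

Since eV_s = KE_max:
V_s = KE_max/e = 1.9103 V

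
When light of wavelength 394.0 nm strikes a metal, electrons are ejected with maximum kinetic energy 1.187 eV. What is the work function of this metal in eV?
1.96 eV

From Einstein's photoelectric equation: KE_max = hf - φ = hc/λ - φ

Rearranging for φ:
φ = hc/λ - KE_max

Calculate photon energy:
E_photon = hc/λ = 3.1468 eV

Therefore:
φ = 3.1468 - 1.187 = 1.96 eV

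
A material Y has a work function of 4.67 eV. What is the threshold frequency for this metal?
1.1292e+15 Hz

The threshold frequency is when the photon energy equals the work function:
hf₀ = φ

Solving for f₀:
f₀ = φ/h = (4.67 eV × 1.602×10⁻¹⁹ J/eV) / (6.626×10⁻³⁴ J·s)
f₀ = 1.1292e+15 Hz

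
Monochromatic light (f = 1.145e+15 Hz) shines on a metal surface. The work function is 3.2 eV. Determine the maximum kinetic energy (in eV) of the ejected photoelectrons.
1.5353 eV

Using Einstein's photoelectric equation: KE_max = hf - φ

First, calculate the photon energy:
E_photon = hf = (6.626×10⁻³⁴ J·s)(1.145e+15 Hz)
E_photon = 4.7353 eV

Then, the maximum kinetic energy:
KE_max = E_photon - φ = 4.7353 eV - 3.2 eV = 1.5353 eV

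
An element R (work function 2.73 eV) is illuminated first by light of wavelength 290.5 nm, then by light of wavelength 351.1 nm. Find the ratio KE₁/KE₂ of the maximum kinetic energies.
1.9193

Using Einstein's equation: KE_max = hc/λ - φ

For λ₁ = 290.5 nm:
E₁ = hc/λ₁ = 4.2680 eV
KE₁ = E₁ - φ = 4.2680 - 2.73 = 1.5380 eV

For λ₂ = 351.1 nm:
E₂ = hc/λ₂ = 3.5313 eV
KE₂ = E₂ - φ = 3.5313 - 2.73 = 0.8013 eV

Ratio: KE₁/KE₂ = 1.5380/0.8013 = 1.9193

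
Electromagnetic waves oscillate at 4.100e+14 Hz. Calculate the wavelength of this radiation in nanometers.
731.20 nm

Using the wave equation: c = fλ

Solving for wavelength:
λ = c/f = (3×10⁸ m/s) / (4.100e+14 Hz)
λ = 731.20 nm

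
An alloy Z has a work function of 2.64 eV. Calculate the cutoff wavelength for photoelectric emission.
469.64 nm

The threshold wavelength is when the photon energy equals the work function:
hc/λ₀ = φ

Solving for λ₀:
λ₀ = hc/φ = (6.626×10⁻³⁴ J·s)(3×10⁸ m/s) / (2.64 eV × 1.602×10⁻¹⁹ J/eV)
λ₀ = 469.64 nm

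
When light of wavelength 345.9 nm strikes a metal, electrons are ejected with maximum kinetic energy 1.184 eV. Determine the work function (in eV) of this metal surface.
2.40 eV

From Einstein's photoelectric equation: KE_max = hf - φ = hc/λ - φ

Rearranging for φ:
φ = hc/λ - KE_max

Calculate photon energy:
E_photon = hc/λ = 3.5844 eV

Therefore:
φ = 3.5844 - 1.184 = 2.40 eV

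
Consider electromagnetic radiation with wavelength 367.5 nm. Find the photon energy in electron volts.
3.3737 eV

Using E = hf = hc/λ:

E = hc/λ = (6.626×10⁻³⁴ J·s)(3×10⁸ m/s) / (367.5×10⁻⁹ m)
E = 3.3737 eV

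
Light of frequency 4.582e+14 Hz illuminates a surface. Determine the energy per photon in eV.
1.8950 eV

Using E = hf:

E = hf = (6.626×10⁻³⁴ J·s)(4.582e+14 Hz)
E = 1.8950 eV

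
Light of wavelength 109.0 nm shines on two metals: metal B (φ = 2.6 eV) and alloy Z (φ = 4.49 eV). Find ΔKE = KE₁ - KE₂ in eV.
1.8900 eV

Using KE_max = hc/λ - φ for each metal:

Photon energy: E = hc/λ = 11.3747 eV

For metal B (φ₁ = 2.6 eV):
KE₁ = E - φ₁ = 11.3747 - 2.6 = 8.7747 eV

For alloy Z (φ₂ = 4.49 eV):
KE₂ = E - φ₂ = 11.3747 - 4.49 = 6.8847 eV

Difference:
ΔKE = KE₁ - KE₂ = 8.7747 - 6.8847 = 1.8900 eV

Note: The difference equals the difference in work functions: 4.49 - 2.6 = 1.89 eV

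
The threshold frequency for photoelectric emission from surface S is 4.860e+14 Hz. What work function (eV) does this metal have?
2.01 eV

At the threshold frequency, photon energy equals work function:
φ = hf₀

Calculating:
φ = (6.626×10⁻³⁴ J·s)(4.860e+14 Hz)
φ = 2.01 eV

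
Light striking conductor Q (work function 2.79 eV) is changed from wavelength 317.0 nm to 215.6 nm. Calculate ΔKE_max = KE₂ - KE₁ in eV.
1.8395 eV

Using Einstein's equation: KE_max = hc/λ - φ

For λ₁ = 317.0 nm:
KE₁ = hc/λ₁ - φ = 3.9112 - 2.79 = 1.1212 eV

For λ₂ = 215.6 nm:
KE₂ = hc/λ₂ - φ = 5.7507 - 2.79 = 2.9607 eV

Change in KE:
ΔKE = KE₂ - KE₁ = 2.9607 - 1.1212 = 1.8395 eV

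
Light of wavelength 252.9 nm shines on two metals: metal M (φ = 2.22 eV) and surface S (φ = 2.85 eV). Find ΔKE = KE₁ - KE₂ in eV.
0.6300 eV

Using KE_max = hc/λ - φ for each metal:

Photon energy: E = hc/λ = 4.9025 eV

For metal M (φ₁ = 2.22 eV):
KE₁ = E - φ₁ = 4.9025 - 2.22 = 2.6825 eV

For surface S (φ₂ = 2.85 eV):
KE₂ = E - φ₂ = 4.9025 - 2.85 = 2.0525 eV

Difference:
ΔKE = KE₁ - KE₂ = 2.6825 - 2.0525 = 0.6300 eV

Note: The difference equals the difference in work functions: 2.85 - 2.22 = 0.63 eV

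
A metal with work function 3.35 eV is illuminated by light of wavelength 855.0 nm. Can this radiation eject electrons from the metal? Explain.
No

For photoemission, the photon energy must exceed the work function.

Photon energy: E = hc/λ = 1.4501 eV
Work function: φ = 3.35 eV

Since E_photon (1.4501 eV) < φ (3.35 eV), photoemission will NOT occur.
The threshold wavelength is λ₀ = hc/φ = 370.1 nm.
Since 855.0 nm > 370.1 nm, the photons lack sufficient energy.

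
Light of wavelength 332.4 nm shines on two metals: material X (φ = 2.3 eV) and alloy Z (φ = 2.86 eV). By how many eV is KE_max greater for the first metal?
0.5600 eV

Using KE_max = hc/λ - φ for each metal:

Photon energy: E = hc/λ = 3.7300 eV

For material X (φ₁ = 2.3 eV):
KE₁ = E - φ₁ = 3.7300 - 2.3 = 1.4300 eV

For alloy Z (φ₂ = 2.86 eV):
KE₂ = E - φ₂ = 3.7300 - 2.86 = 0.8700 eV

Difference:
ΔKE = KE₁ - KE₂ = 1.4300 - 0.8700 = 0.5600 eV

Note: The difference equals the difference in work functions: 2.86 - 2.3 = 0.56 eV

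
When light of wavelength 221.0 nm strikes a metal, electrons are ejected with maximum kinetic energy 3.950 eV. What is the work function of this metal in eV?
1.66 eV

From Einstein's photoelectric equation: KE_max = hf - φ = hc/λ - φ

Rearranging for φ:
φ = hc/λ - KE_max

Calculate photon energy:
E_photon = hc/λ = 5.6101 eV

Therefore:
φ = 5.6101 - 3.950 = 1.66 eV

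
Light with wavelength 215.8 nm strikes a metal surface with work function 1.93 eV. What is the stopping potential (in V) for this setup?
3.8153 V

The stopping potential V_s satisfies: eV_s = KE_max

First, find KE_max using Einstein's equation:
E_photon = hc/λ = 5.7453 eV
KE_max = E_photon - φ = 5.7453 - 1.93 = 3.8153 eV

Since eV_s = KE_max:
V_s = KE_max/e = 3.8153 V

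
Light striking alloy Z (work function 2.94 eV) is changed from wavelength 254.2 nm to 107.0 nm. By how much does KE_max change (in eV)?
6.7099 eV

Using Einstein's equation: KE_max = hc/λ - φ

For λ₁ = 254.2 nm:
KE₁ = hc/λ₁ - φ = 4.8774 - 2.94 = 1.9374 eV

For λ₂ = 107.0 nm:
KE₂ = hc/λ₂ - φ = 11.5873 - 2.94 = 8.6473 eV

Change in KE:
ΔKE = KE₂ - KE₁ = 8.6473 - 1.9374 = 6.7099 eV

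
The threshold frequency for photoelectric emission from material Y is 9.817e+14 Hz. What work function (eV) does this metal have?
4.06 eV

At the threshold frequency, photon energy equals work function:
φ = hf₀

Calculating:
φ = (6.626×10⁻³⁴ J·s)(9.817e+14 Hz)
φ = 4.06 eV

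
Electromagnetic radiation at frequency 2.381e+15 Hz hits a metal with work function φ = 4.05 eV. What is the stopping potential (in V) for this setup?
5.7970 V

The stopping potential V_s satisfies: eV_s = KE_max

First, find KE_max using Einstein's equation:
E_photon = hf = (6.626×10⁻³⁴ J·s)(2.381e+15 Hz) = 9.8470 eV
KE_max = E_photon - φ = 9.8470 - 4.05 = 5.7970 eV

Since eV_s = KE_max:
V_s = KE_max/e = 5.7970 V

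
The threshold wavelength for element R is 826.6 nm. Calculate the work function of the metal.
1.50 eV

At the threshold wavelength, photon energy equals work function:
φ = hc/λ₀

Calculating:
φ = (6.626×10⁻³⁴ J·s)(3×10⁸ m/s) / (826.6×10⁻⁹ m)
φ = 1.50 eV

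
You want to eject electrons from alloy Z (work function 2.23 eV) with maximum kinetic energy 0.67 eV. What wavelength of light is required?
427.53 nm

From Einstein's equation: KE_max = hc/λ - φ

Rearranging for λ:
hc/λ = KE_max + φ
λ = hc/(KE_max + φ)

Required photon energy:
E_photon = KE_max + φ = 0.67 + 2.23 = 2.90 eV

Required wavelength:
λ = hc/E_photon = (6.626×10⁻³⁴)(3×10⁸) / (2.90 × 1.602×10⁻¹⁹)
λ = 427.53 nm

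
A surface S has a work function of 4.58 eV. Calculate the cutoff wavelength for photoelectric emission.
270.71 nm

The threshold wavelength is when the photon energy equals the work function:
hc/λ₀ = φ

Solving for λ₀:
λ₀ = hc/φ = (6.626×10⁻³⁴ J·s)(3×10⁸ m/s) / (4.58 eV × 1.602×10⁻¹⁹ J/eV)
λ₀ = 270.71 nm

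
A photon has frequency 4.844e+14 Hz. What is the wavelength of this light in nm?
618.89 nm

Using the wave equation: c = fλ

Solving for wavelength:
λ = c/f = (3×10⁸ m/s) / (4.844e+14 Hz)
λ = 618.89 nm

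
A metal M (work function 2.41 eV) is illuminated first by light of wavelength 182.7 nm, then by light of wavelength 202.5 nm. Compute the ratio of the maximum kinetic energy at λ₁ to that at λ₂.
1.1787

Using Einstein's equation: KE_max = hc/λ - φ

For λ₁ = 182.7 nm:
E₁ = hc/λ₁ = 6.7862 eV
KE₁ = E₁ - φ = 6.7862 - 2.41 = 4.3762 eV

For λ₂ = 202.5 nm:
E₂ = hc/λ₂ = 6.1227 eV
KE₂ = E₂ - φ = 6.1227 - 2.41 = 3.7127 eV

Ratio: KE₁/KE₂ = 4.3762/3.7127 = 1.1787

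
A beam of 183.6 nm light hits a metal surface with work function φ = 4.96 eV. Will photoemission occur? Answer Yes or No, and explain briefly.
Yes

For photoemission, the photon energy must exceed the work function.

Photon energy: E = hc/λ = 6.7530 eV
Work function: φ = 4.96 eV

Since E_photon (6.7530 eV) > φ (4.96 eV), photoemission WILL occur.
The threshold wavelength is λ₀ = hc/φ = 250.0 nm.
Since 183.6 nm < 250.0 nm, the light has sufficient energy.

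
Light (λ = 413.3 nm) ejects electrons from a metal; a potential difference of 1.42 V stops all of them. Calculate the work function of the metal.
1.58 eV

The stopping potential gives the maximum kinetic energy: KE_max = eV_s = 1.42 eV

From Einstein's photoelectric equation: KE_max = hc/λ - φ
Rearranging: φ = hc/λ - KE_max

Calculate photon energy:
E_photon = hc/λ = (6.626×10⁻³⁴ J·s)(3×10⁸ m/s) / (413.3×10⁻⁹ m) = 2.9999 eV

Therefore:
φ = 2.9999 - 1.42 = 1.58 eV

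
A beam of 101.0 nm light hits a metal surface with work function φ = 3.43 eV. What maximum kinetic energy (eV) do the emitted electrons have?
8.8457 eV

Using Einstein's photoelectric equation: KE_max = hf - φ = hc/λ - φ

First, calculate the photon energy:
E_photon = hc/λ = (6.626×10⁻³⁴ J·s)(3×10⁸ m/s) / (101.0×10⁻⁹ m)
E_photon = 12.2757 eV

Then, the maximum kinetic energy:
KE_max = E_photon - φ = 12.2757 eV - 3.43 eV = 8.8457 eV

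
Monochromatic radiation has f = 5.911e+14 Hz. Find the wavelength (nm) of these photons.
507.18 nm

Using the wave equation: c = fλ

Solving for wavelength:
λ = c/f = (3×10⁸ m/s) / (5.911e+14 Hz)
λ = 507.18 nm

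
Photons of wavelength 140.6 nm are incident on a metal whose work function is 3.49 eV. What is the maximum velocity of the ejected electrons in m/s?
1.3690e+06 m/s

First, find the maximum kinetic energy:
E_photon = hc/λ = 8.8182 eV
KE_max = E_photon - φ = 8.8182 - 3.49 = 5.3282 eV

Convert to Joules: KE_max = 5.3282 × 1.602×10⁻¹⁹ J = 8.5368e-19 J

Then use KE = ½mv² to find velocity:
v = √(2·KE/m) = √(2 × 8.5368e-19 J / 9.109e-31 kg)
v = 1.3690e+06 m/s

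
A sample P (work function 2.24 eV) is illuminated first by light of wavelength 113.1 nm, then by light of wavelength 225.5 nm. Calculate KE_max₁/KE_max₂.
2.6771

Using Einstein's equation: KE_max = hc/λ - φ

For λ₁ = 113.1 nm:
E₁ = hc/λ₁ = 10.9624 eV
KE₁ = E₁ - φ = 10.9624 - 2.24 = 8.7224 eV

For λ₂ = 225.5 nm:
E₂ = hc/λ₂ = 5.4982 eV
KE₂ = E₂ - φ = 5.4982 - 2.24 = 3.2582 eV

Ratio: KE₁/KE₂ = 8.7224/3.2582 = 2.6771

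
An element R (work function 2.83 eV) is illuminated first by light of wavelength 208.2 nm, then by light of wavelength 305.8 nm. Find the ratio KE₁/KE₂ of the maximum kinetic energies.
2.5523

Using Einstein's equation: KE_max = hc/λ - φ

For λ₁ = 208.2 nm:
E₁ = hc/λ₁ = 5.9551 eV
KE₁ = E₁ - φ = 5.9551 - 2.83 = 3.1251 eV

For λ₂ = 305.8 nm:
E₂ = hc/λ₂ = 4.0544 eV
KE₂ = E₂ - φ = 4.0544 - 2.83 = 1.2244 eV

Ratio: KE₁/KE₂ = 3.1251/1.2244 = 2.5523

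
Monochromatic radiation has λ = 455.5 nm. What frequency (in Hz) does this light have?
6.5816e+14 Hz

Using the wave equation: c = fλ

Solving for frequency:
f = c/λ = (3×10⁸ m/s) / (455.5×10⁻⁹ m)
f = 6.5816e+14 Hz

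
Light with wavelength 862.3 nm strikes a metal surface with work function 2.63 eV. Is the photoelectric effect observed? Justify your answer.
No

For photoemission, the photon energy must exceed the work function.

Photon energy: E = hc/λ = 1.4378 eV
Work function: φ = 2.63 eV

Since E_photon (1.4378 eV) < φ (2.63 eV), photoemission will NOT occur.
The threshold wavelength is λ₀ = hc/φ = 471.4 nm.
Since 862.3 nm > 471.4 nm, the photons lack sufficient energy.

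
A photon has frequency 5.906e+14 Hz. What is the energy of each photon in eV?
2.4425 eV

Using E = hf:

E = hf = (6.626×10⁻³⁴ J·s)(5.906e+14 Hz)
E = 2.4425 eV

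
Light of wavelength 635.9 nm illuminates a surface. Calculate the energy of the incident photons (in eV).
1.9497 eV

Using E = hf = hc/λ:

E = hc/λ = (6.626×10⁻³⁴ J·s)(3×10⁸ m/s) / (635.9×10⁻⁹ m)
E = 1.9497 eV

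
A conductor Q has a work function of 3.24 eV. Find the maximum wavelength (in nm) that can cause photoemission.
382.67 nm

The threshold wavelength is when the photon energy equals the work function:
hc/λ₀ = φ

Solving for λ₀:
λ₀ = hc/φ = (6.626×10⁻³⁴ J·s)(3×10⁸ m/s) / (3.24 eV × 1.602×10⁻¹⁹ J/eV)
λ₀ = 382.67 nm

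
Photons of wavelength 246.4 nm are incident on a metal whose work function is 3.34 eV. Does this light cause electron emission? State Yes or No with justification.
Yes

For photoemission, the photon energy must exceed the work function.

Photon energy: E = hc/λ = 5.0318 eV
Work function: φ = 3.34 eV

Since E_photon (5.0318 eV) > φ (3.34 eV), photoemission WILL occur.
The threshold wavelength is λ₀ = hc/φ = 371.2 nm.
Since 246.4 nm < 371.2 nm, the light has sufficient energy.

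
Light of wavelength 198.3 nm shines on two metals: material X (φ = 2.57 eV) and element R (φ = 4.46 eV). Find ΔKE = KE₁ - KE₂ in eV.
1.8900 eV

Using KE_max = hc/λ - φ for each metal:

Photon energy: E = hc/λ = 6.2524 eV

For material X (φ₁ = 2.57 eV):
KE₁ = E - φ₁ = 6.2524 - 2.57 = 3.6824 eV

For element R (φ₂ = 4.46 eV):
KE₂ = E - φ₂ = 6.2524 - 4.46 = 1.7924 eV

Difference:
ΔKE = KE₁ - KE₂ = 3.6824 - 1.7924 = 1.8900 eV

Note: The difference equals the difference in work functions: 4.46 - 2.57 = 1.89 eV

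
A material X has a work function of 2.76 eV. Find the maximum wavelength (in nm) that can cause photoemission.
449.22 nm

The threshold wavelength is when the photon energy equals the work function:
hc/λ₀ = φ

Solving for λ₀:
λ₀ = hc/φ = (6.626×10⁻³⁴ J·s)(3×10⁸ m/s) / (2.76 eV × 1.602×10⁻¹⁹ J/eV)
λ₀ = 449.22 nm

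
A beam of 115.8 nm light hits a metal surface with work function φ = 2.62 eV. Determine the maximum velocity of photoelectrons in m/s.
1.6866e+06 m/s

First, find the maximum kinetic energy:
E_photon = hc/λ = 10.7068 eV
KE_max = E_photon - φ = 10.7068 - 2.62 = 8.0868 eV

Convert to Joules: KE_max = 8.0868 × 1.602×10⁻¹⁹ J = 1.2956e-18 J

Then use KE = ½mv² to find velocity:
v = √(2·KE/m) = √(2 × 1.2956e-18 J / 9.109e-31 kg)
v = 1.6866e+06 m/s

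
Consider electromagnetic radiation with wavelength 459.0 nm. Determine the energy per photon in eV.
2.7012 eV

Using E = hf = hc/λ:

E = hc/λ = (6.626×10⁻³⁴ J·s)(3×10⁸ m/s) / (459.0×10⁻⁹ m)
E = 2.7012 eV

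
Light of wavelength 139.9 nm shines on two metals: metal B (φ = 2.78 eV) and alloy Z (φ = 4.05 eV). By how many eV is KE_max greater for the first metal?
1.2700 eV

Using KE_max = hc/λ - φ for each metal:

Photon energy: E = hc/λ = 8.8623 eV

For metal B (φ₁ = 2.78 eV):
KE₁ = E - φ₁ = 8.8623 - 2.78 = 6.0823 eV

For alloy Z (φ₂ = 4.05 eV):
KE₂ = E - φ₂ = 8.8623 - 4.05 = 4.8123 eV

Difference:
ΔKE = KE₁ - KE₂ = 6.0823 - 4.8123 = 1.2700 eV

Note: The difference equals the difference in work functions: 4.05 - 2.78 = 1.27 eV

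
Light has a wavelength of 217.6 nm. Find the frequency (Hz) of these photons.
1.3777e+15 Hz

Using the wave equation: c = fλ

Solving for frequency:
f = c/λ = (3×10⁸ m/s) / (217.6×10⁻⁹ m)
f = 1.3777e+15 Hz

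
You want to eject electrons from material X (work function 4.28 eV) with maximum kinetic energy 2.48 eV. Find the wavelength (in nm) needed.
183.41 nm

From Einstein's equation: KE_max = hc/λ - φ

Rearranging for λ:
hc/λ = KE_max + φ
λ = hc/(KE_max + φ)

Required photon energy:
E_photon = KE_max + φ = 2.48 + 4.28 = 6.76 eV

Required wavelength:
λ = hc/E_photon = (6.626×10⁻³⁴)(3×10⁸) / (6.76 × 1.602×10⁻¹⁹)
λ = 183.41 nm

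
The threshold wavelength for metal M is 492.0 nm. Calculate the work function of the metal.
2.52 eV

At the threshold wavelength, photon energy equals work function:
φ = hc/λ₀

Calculating:
φ = (6.626×10⁻³⁴ J·s)(3×10⁸ m/s) / (492.0×10⁻⁹ m)
φ = 2.52 eV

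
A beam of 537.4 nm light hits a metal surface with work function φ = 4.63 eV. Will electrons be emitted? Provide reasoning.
No

For photoemission, the photon energy must exceed the work function.

Photon energy: E = hc/λ = 2.3071 eV
Work function: φ = 4.63 eV

Since E_photon (2.3071 eV) < φ (4.63 eV), photoemission will NOT occur.
The threshold wavelength is λ₀ = hc/φ = 267.8 nm.
Since 537.4 nm > 267.8 nm, the photons lack sufficient energy.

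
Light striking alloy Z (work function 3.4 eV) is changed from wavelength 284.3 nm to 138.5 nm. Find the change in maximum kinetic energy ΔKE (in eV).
4.5909 eV

Using Einstein's equation: KE_max = hc/λ - φ

For λ₁ = 284.3 nm:
KE₁ = hc/λ₁ - φ = 4.3610 - 3.4 = 0.9610 eV

For λ₂ = 138.5 nm:
KE₂ = hc/λ₂ - φ = 8.9519 - 3.4 = 5.5519 eV

Change in KE:
ΔKE = KE₂ - KE₁ = 5.5519 - 0.9610 = 4.5909 eV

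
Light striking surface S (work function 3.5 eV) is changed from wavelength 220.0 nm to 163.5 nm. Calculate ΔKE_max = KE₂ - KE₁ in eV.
1.9475 eV

Using Einstein's equation: KE_max = hc/λ - φ

For λ₁ = 220.0 nm:
KE₁ = hc/λ₁ - φ = 5.6356 - 3.5 = 2.1356 eV

For λ₂ = 163.5 nm:
KE₂ = hc/λ₂ - φ = 7.5831 - 3.5 = 4.0831 eV

Change in KE:
ΔKE = KE₂ - KE₁ = 4.0831 - 2.1356 = 1.9475 eV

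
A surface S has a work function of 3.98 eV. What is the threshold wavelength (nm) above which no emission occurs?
311.52 nm

The threshold wavelength is when the photon energy equals the work function:
hc/λ₀ = φ

Solving for λ₀:
λ₀ = hc/φ = (6.626×10⁻³⁴ J·s)(3×10⁸ m/s) / (3.98 eV × 1.602×10⁻¹⁹ J/eV)
λ₀ = 311.52 nm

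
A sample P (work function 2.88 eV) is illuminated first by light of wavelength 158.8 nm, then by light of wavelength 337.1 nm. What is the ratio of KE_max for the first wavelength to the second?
6.1752

Using Einstein's equation: KE_max = hc/λ - φ

For λ₁ = 158.8 nm:
E₁ = hc/λ₁ = 7.8076 eV
KE₁ = E₁ - φ = 7.8076 - 2.88 = 4.9276 eV

For λ₂ = 337.1 nm:
E₂ = hc/λ₂ = 3.6780 eV
KE₂ = E₂ - φ = 3.6780 - 2.88 = 0.7980 eV

Ratio: KE₁/KE₂ = 4.9276/0.7980 = 6.1752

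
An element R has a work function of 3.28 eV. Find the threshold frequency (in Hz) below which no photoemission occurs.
7.9310e+14 Hz

The threshold frequency is when the photon energy equals the work function:
hf₀ = φ

Solving for f₀:
f₀ = φ/h = (3.28 eV × 1.602×10⁻¹⁹ J/eV) / (6.626×10⁻³⁴ J·s)
f₀ = 7.9310e+14 Hz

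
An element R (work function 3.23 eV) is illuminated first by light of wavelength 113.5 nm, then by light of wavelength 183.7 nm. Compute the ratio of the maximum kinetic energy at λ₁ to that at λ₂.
2.1862

Using Einstein's equation: KE_max = hc/λ - φ

For λ₁ = 113.5 nm:
E₁ = hc/λ₁ = 10.9237 eV
KE₁ = E₁ - φ = 10.9237 - 3.23 = 7.6937 eV

For λ₂ = 183.7 nm:
E₂ = hc/λ₂ = 6.7493 eV
KE₂ = E₂ - φ = 6.7493 - 3.23 = 3.5193 eV

Ratio: KE₁/KE₂ = 7.6937/3.5193 = 2.1862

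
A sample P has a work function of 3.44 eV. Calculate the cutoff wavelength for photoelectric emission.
360.42 nm

The threshold wavelength is when the photon energy equals the work function:
hc/λ₀ = φ

Solving for λ₀:
λ₀ = hc/φ = (6.626×10⁻³⁴ J·s)(3×10⁸ m/s) / (3.44 eV × 1.602×10⁻¹⁹ J/eV)
λ₀ = 360.42 nm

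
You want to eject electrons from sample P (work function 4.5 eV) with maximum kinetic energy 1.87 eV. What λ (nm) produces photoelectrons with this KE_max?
194.64 nm

From Einstein's equation: KE_max = hc/λ - φ

Rearranging for λ:
hc/λ = KE_max + φ
λ = hc/(KE_max + φ)

Required photon energy:
E_photon = KE_max + φ = 1.87 + 4.5 = 6.37 eV

Required wavelength:
λ = hc/E_photon = (6.626×10⁻³⁴)(3×10⁸) / (6.37 × 1.602×10⁻¹⁹)
λ = 194.64 nm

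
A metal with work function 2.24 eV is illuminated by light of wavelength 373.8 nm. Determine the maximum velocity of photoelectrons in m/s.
6.1547e+05 m/s

First, find the maximum kinetic energy:
E_photon = hc/λ = 3.3169 eV
KE_max = E_photon - φ = 3.3169 - 2.24 = 1.0769 eV

Convert to Joules: KE_max = 1.0769 × 1.602×10⁻¹⁹ J = 1.7253e-19 J

Then use KE = ½mv² to find velocity:
v = √(2·KE/m) = √(2 × 1.7253e-19 J / 9.109e-31 kg)
v = 6.1547e+05 m/s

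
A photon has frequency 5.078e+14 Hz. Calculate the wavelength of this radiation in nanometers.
590.38 nm

Using the wave equation: c = fλ

Solving for wavelength:
λ = c/f = (3×10⁸ m/s) / (5.078e+14 Hz)
λ = 590.38 nm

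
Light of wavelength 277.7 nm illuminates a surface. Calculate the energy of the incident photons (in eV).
4.4647 eV

Using E = hf = hc/λ:

E = hc/λ = (6.626×10⁻³⁴ J·s)(3×10⁸ m/s) / (277.7×10⁻⁹ m)
E = 4.4647 eV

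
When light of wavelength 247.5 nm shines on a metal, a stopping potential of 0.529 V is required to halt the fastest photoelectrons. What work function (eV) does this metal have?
4.48 eV

The stopping potential gives the maximum kinetic energy: KE_max = eV_s = 0.529 eV

From Einstein's photoelectric equation: KE_max = hc/λ - φ
Rearranging: φ = hc/λ - KE_max

Calculate photon energy:
E_photon = hc/λ = (6.626×10⁻³⁴ J·s)(3×10⁸ m/s) / (247.5×10⁻⁹ m) = 5.0095 eV

Therefore:
φ = 5.0095 - 0.529 = 4.48 eV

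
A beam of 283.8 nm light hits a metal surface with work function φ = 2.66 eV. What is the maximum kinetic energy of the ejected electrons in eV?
1.7087 eV

Using Einstein's photoelectric equation: KE_max = hf - φ = hc/λ - φ

First, calculate the photon energy:
E_photon = hc/λ = (6.626×10⁻³⁴ J·s)(3×10⁸ m/s) / (283.8×10⁻⁹ m)
E_photon = 4.3687 eV

Then, the maximum kinetic energy:
KE_max = E_photon - φ = 4.3687 eV - 2.66 eV = 1.7087 eV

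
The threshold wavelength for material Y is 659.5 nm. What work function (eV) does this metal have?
1.88 eV

At the threshold wavelength, photon energy equals work function:
φ = hc/λ₀

Calculating:
φ = (6.626×10⁻³⁴ J·s)(3×10⁸ m/s) / (659.5×10⁻⁹ m)
φ = 1.88 eV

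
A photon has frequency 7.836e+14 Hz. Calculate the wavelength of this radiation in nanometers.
382.58 nm

Using the wave equation: c = fλ

Solving for wavelength:
λ = c/f = (3×10⁸ m/s) / (7.836e+14 Hz)
λ = 382.58 nm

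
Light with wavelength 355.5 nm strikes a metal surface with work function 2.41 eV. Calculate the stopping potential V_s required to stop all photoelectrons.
1.0776 V

The stopping potential V_s satisfies: eV_s = KE_max

First, find KE_max using Einstein's equation:
E_photon = hc/λ = 3.4876 eV
KE_max = E_photon - φ = 3.4876 - 2.41 = 1.0776 eV

Since eV_s = KE_max:
V_s = KE_max/e = 1.0776 V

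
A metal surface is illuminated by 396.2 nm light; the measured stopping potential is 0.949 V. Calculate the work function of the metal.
2.18 eV

The stopping potential gives the maximum kinetic energy: KE_max = eV_s = 0.949 eV

From Einstein's photoelectric equation: KE_max = hc/λ - φ
Rearranging: φ = hc/λ - KE_max

Calculate photon energy:
E_photon = hc/λ = (6.626×10⁻³⁴ J·s)(3×10⁸ m/s) / (396.2×10⁻⁹ m) = 3.1293 eV

Therefore:
φ = 3.1293 - 0.949 = 2.18 eV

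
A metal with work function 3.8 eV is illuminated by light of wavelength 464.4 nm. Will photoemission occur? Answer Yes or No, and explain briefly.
No

For photoemission, the photon energy must exceed the work function.

Photon energy: E = hc/λ = 2.6698 eV
Work function: φ = 3.8 eV

Since E_photon (2.6698 eV) < φ (3.8 eV), photoemission will NOT occur.
The threshold wavelength is λ₀ = hc/φ = 326.3 nm.
Since 464.4 nm > 326.3 nm, the photons lack sufficient energy.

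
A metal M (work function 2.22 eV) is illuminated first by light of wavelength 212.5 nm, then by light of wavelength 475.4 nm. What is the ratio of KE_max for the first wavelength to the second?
9.3159

Using Einstein's equation: KE_max = hc/λ - φ

For λ₁ = 212.5 nm:
E₁ = hc/λ₁ = 5.8346 eV
KE₁ = E₁ - φ = 5.8346 - 2.22 = 3.6146 eV

For λ₂ = 475.4 nm:
E₂ = hc/λ₂ = 2.6080 eV
KE₂ = E₂ - φ = 2.6080 - 2.22 = 0.3880 eV

Ratio: KE₁/KE₂ = 3.6146/0.3880 = 9.3159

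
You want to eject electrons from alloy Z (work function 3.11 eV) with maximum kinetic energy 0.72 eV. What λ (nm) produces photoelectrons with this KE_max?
323.72 nm

From Einstein's equation: KE_max = hc/λ - φ

Rearranging for λ:
hc/λ = KE_max + φ
λ = hc/(KE_max + φ)

Required photon energy:
E_photon = KE_max + φ = 0.72 + 3.11 = 3.83 eV

Required wavelength:
λ = hc/E_photon = (6.626×10⁻³⁴)(3×10⁸) / (3.83 × 1.602×10⁻¹⁹)
λ = 323.72 nm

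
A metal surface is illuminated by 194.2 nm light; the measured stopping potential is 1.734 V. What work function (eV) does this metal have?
4.65 eV

The stopping potential gives the maximum kinetic energy: KE_max = eV_s = 1.734 eV

From Einstein's photoelectric equation: KE_max = hc/λ - φ
Rearranging: φ = hc/λ - KE_max

Calculate photon energy:
E_photon = hc/λ = (6.626×10⁻³⁴ J·s)(3×10⁸ m/s) / (194.2×10⁻⁹ m) = 6.3844 eV

Therefore:
φ = 6.3844 - 1.734 = 4.65 eV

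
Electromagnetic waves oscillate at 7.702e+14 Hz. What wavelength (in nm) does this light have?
389.24 nm

Using the wave equation: c = fλ

Solving for wavelength:
λ = c/f = (3×10⁸ m/s) / (7.702e+14 Hz)
λ = 389.24 nm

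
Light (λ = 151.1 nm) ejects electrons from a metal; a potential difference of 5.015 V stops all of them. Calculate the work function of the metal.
3.19 eV

The stopping potential gives the maximum kinetic energy: KE_max = eV_s = 5.015 eV

From Einstein's photoelectric equation: KE_max = hc/λ - φ
Rearranging: φ = hc/λ - KE_max

Calculate photon energy:
E_photon = hc/λ = (6.626×10⁻³⁴ J·s)(3×10⁸ m/s) / (151.1×10⁻⁹ m) = 8.2054 eV

Therefore:
φ = 8.2054 - 5.015 = 3.19 eV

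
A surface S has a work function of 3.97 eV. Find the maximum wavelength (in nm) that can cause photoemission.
312.30 nm

The threshold wavelength is when the photon energy equals the work function:
hc/λ₀ = φ

Solving for λ₀:
λ₀ = hc/φ = (6.626×10⁻³⁴ J·s)(3×10⁸ m/s) / (3.97 eV × 1.602×10⁻¹⁹ J/eV)
λ₀ = 312.30 nm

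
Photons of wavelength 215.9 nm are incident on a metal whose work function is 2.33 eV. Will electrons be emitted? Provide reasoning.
Yes

For photoemission, the photon energy must exceed the work function.

Photon energy: E = hc/λ = 5.7427 eV
Work function: φ = 2.33 eV

Since E_photon (5.7427 eV) > φ (2.33 eV), photoemission WILL occur.
The threshold wavelength is λ₀ = hc/φ = 532.1 nm.
Since 215.9 nm < 532.1 nm, the light has sufficient energy.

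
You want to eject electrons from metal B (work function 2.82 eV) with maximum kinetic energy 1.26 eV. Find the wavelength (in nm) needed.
303.88 nm

From Einstein's equation: KE_max = hc/λ - φ

Rearranging for λ:
hc/λ = KE_max + φ
λ = hc/(KE_max + φ)

Required photon energy:
E_photon = KE_max + φ = 1.26 + 2.82 = 4.08 eV

Required wavelength:
λ = hc/E_photon = (6.626×10⁻³⁴)(3×10⁸) / (4.08 × 1.602×10⁻¹⁹)
λ = 303.88 nm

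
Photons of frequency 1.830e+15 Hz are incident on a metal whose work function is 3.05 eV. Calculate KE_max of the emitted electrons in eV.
4.5183 eV

Using Einstein's photoelectric equation: KE_max = hf - φ

First, calculate the photon energy:
E_photon = hf = (6.626×10⁻³⁴ J·s)(1.830e+15 Hz)
E_photon = 7.5683 eV

Then, the maximum kinetic energy:
KE_max = E_photon - φ = 7.5683 eV - 3.05 eV = 4.5183 eV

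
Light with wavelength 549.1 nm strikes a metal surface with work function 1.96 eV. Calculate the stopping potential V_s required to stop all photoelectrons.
0.2980 V

The stopping potential V_s satisfies: eV_s = KE_max

First, find KE_max using Einstein's equation:
E_photon = hc/λ = 2.2580 eV
KE_max = E_photon - φ = 2.2580 - 1.96 = 0.2980 eV

Since eV_s = KE_max:
V_s = KE_max/e = 0.2980 V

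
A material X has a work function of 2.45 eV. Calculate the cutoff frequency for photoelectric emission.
5.9241e+14 Hz

The threshold frequency is when the photon energy equals the work function:
hf₀ = φ

Solving for f₀:
f₀ = φ/h = (2.45 eV × 1.602×10⁻¹⁹ J/eV) / (6.626×10⁻³⁴ J·s)
f₀ = 5.9241e+14 Hz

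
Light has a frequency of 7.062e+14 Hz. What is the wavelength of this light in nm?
424.51 nm

Using the wave equation: c = fλ

Solving for wavelength:
λ = c/f = (3×10⁸ m/s) / (7.062e+14 Hz)
λ = 424.51 nm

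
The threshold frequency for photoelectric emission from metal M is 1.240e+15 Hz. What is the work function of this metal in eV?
5.13 eV

At the threshold frequency, photon energy equals work function:
φ = hf₀

Calculating:
φ = (6.626×10⁻³⁴ J·s)(1.240e+15 Hz)
φ = 5.13 eV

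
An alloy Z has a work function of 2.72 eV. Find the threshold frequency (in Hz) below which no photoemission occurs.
6.5769e+14 Hz

The threshold frequency is when the photon energy equals the work function:
hf₀ = φ

Solving for f₀:
f₀ = φ/h = (2.72 eV × 1.602×10⁻¹⁹ J/eV) / (6.626×10⁻³⁴ J·s)
f₀ = 6.5769e+14 Hz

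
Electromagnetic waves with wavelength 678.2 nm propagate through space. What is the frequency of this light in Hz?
4.4204e+14 Hz

Using the wave equation: c = fλ

Solving for frequency:
f = c/λ = (3×10⁸ m/s) / (678.2×10⁻⁹ m)
f = 4.4204e+14 Hz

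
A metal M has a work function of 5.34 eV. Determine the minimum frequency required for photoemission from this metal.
1.2912e+15 Hz

The threshold frequency is when the photon energy equals the work function:
hf₀ = φ

Solving for f₀:
f₀ = φ/h = (5.34 eV × 1.602×10⁻¹⁹ J/eV) / (6.626×10⁻³⁴ J·s)
f₀ = 1.2912e+15 Hz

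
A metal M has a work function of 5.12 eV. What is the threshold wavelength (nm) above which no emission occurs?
242.16 nm

The threshold wavelength is when the photon energy equals the work function:
hc/λ₀ = φ

Solving for λ₀:
λ₀ = hc/φ = (6.626×10⁻³⁴ J·s)(3×10⁸ m/s) / (5.12 eV × 1.602×10⁻¹⁹ J/eV)
λ₀ = 242.16 nm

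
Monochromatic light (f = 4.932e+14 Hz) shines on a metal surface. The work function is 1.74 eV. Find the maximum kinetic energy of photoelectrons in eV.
0.2997 eV

Using Einstein's photoelectric equation: KE_max = hf - φ

First, calculate the photon energy:
E_photon = hf = (6.626×10⁻³⁴ J·s)(4.932e+14 Hz)
E_photon = 2.0397 eV

Then, the maximum kinetic energy:
KE_max = E_photon - φ = 2.0397 eV - 1.74 eV = 0.2997 eV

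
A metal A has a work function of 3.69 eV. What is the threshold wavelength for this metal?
336.00 nm

The threshold wavelength is when the photon energy equals the work function:
hc/λ₀ = φ

Solving for λ₀:
λ₀ = hc/φ = (6.626×10⁻³⁴ J·s)(3×10⁸ m/s) / (3.69 eV × 1.602×10⁻¹⁹ J/eV)
λ₀ = 336.00 nm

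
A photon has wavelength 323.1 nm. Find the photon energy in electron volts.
3.8373 eV

Using E = hf = hc/λ:

E = hc/λ = (6.626×10⁻³⁴ J·s)(3×10⁸ m/s) / (323.1×10⁻⁹ m)
E = 3.8373 eV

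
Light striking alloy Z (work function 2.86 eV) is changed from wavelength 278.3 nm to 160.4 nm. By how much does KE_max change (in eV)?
3.2746 eV

Using Einstein's equation: KE_max = hc/λ - φ

For λ₁ = 278.3 nm:
KE₁ = hc/λ₁ - φ = 4.4551 - 2.86 = 1.5951 eV

For λ₂ = 160.4 nm:
KE₂ = hc/λ₂ - φ = 7.7297 - 2.86 = 4.8697 eV

Change in KE:
ΔKE = KE₂ - KE₁ = 4.8697 - 1.5951 = 3.2746 eV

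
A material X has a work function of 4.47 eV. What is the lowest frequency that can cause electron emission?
1.0808e+15 Hz

The threshold frequency is when the photon energy equals the work function:
hf₀ = φ

Solving for f₀:
f₀ = φ/h = (4.47 eV × 1.602×10⁻¹⁹ J/eV) / (6.626×10⁻³⁴ J·s)
f₀ = 1.0808e+15 Hz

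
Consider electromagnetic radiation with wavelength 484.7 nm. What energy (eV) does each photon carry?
2.5580 eV

Using E = hf = hc/λ:

E = hc/λ = (6.626×10⁻³⁴ J·s)(3×10⁸ m/s) / (484.7×10⁻⁹ m)
E = 2.5580 eV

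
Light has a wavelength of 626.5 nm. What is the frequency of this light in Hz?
4.7852e+14 Hz

Using the wave equation: c = fλ

Solving for frequency:
f = c/λ = (3×10⁸ m/s) / (626.5×10⁻⁹ m)
f = 4.7852e+14 Hz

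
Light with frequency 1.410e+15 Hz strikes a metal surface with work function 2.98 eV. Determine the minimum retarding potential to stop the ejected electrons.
2.8513 V

The stopping potential V_s satisfies: eV_s = KE_max

First, find KE_max using Einstein's equation:
E_photon = hf = (6.626×10⁻³⁴ J·s)(1.410e+15 Hz) = 5.8313 eV
KE_max = E_photon - φ = 5.8313 - 2.98 = 2.8513 eV

Since eV_s = KE_max:
V_s = KE_max/e = 2.8513 V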